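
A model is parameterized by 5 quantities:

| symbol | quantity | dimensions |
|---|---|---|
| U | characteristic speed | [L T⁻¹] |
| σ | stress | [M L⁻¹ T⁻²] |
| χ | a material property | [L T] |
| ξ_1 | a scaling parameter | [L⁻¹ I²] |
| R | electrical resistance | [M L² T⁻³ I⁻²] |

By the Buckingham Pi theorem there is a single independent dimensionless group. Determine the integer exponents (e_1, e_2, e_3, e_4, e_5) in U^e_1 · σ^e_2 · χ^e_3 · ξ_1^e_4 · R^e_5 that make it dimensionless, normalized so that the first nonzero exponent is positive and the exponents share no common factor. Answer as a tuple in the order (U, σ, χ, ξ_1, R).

M: e_1·(0) + e_2·(1) + e_3·(0) + e_4·(0) + e_5·(1) = 0
L: e_1·(1) + e_2·(-1) + e_3·(1) + e_4·(-1) + e_5·(2) = 0
T: e_1·(-1) + e_2·(-2) + e_3·(1) + e_4·(0) + e_5·(-3) = 0
I: e_1·(0) + e_2·(0) + e_3·(0) + e_4·(2) + e_5·(-2) = 0
Solving this homogeneous linear system for the smallest-integer solution (first nonzero entry positive) gives (3, 2, 1, -2, -2).

(3, 2, 1, -2, -2)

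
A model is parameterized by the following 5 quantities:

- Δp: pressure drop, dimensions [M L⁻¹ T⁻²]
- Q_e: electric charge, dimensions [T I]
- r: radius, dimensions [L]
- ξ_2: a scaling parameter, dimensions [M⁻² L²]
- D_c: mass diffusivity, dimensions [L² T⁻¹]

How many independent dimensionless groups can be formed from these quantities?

1

There are 5 variables and 4 base dimensions (M, L, T, I).
The dimension matrix has rank 4.
Independent dimensionless groups: 5 − 4 = 1.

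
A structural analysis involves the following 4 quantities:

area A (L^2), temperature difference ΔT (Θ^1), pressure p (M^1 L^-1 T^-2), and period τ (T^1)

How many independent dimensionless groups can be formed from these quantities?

0

There are 4 variables and 4 base dimensions (M, L, T, Θ).
The dimension matrix has rank 4.
Independent dimensionless groups: 4 − 4 = 0.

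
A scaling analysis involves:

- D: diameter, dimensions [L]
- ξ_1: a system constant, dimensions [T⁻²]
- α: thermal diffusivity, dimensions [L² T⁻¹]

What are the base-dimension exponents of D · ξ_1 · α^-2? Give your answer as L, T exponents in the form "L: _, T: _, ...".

L: -3, T: 0

Collect each base-dimension exponent across the product:
  L: (1) + (0) − 2·(2) = -3
  T: (0) + (-2) − 2·(-1) = 0
So the dimensions are [L⁻³].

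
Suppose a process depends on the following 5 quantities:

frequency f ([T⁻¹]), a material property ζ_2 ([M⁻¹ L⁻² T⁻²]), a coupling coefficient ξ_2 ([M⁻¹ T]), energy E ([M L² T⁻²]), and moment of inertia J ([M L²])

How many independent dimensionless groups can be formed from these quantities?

2

There are 5 variables and 3 base dimensions (M, L, T).
The dimension matrix has rank 3.
Independent dimensionless groups: 5 − 3 = 2.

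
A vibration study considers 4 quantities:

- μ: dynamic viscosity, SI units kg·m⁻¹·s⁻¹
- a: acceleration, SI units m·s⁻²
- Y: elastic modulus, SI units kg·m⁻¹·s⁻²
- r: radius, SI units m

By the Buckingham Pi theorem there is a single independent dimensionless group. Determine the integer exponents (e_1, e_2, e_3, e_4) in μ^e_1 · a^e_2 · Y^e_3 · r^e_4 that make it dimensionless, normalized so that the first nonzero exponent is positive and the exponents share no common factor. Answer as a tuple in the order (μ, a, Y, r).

(2, 1, -2, -1)

M: e_1·(1) + e_2·(0) + e_3·(1) + e_4·(0) = 0
L: e_1·(-1) + e_2·(1) + e_3·(-1) + e_4·(1) = 0
T: e_1·(-1) + e_2·(-2) + e_3·(-2) + e_4·(0) = 0
Solving this homogeneous linear system for the smallest-integer solution (first nonzero entry positive) gives (2, 1, -2, -1).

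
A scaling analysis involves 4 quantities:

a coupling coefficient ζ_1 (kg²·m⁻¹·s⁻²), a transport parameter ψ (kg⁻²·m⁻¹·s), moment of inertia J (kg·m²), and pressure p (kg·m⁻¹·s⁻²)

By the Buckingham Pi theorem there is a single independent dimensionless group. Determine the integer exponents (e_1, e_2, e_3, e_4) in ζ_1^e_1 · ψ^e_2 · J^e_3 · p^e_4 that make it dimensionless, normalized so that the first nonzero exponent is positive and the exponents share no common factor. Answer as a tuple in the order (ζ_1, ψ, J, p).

(3, 4, 3, -1)

M: e_1·(2) + e_2·(-2) + e_3·(1) + e_4·(1) = 0
L: e_1·(-1) + e_2·(-1) + e_3·(2) + e_4·(-1) = 0
T: e_1·(-2) + e_2·(1) + e_3·(0) + e_4·(-2) = 0
Solving this homogeneous linear system for the smallest-integer solution (first nonzero entry positive) gives (3, 4, 3, -1).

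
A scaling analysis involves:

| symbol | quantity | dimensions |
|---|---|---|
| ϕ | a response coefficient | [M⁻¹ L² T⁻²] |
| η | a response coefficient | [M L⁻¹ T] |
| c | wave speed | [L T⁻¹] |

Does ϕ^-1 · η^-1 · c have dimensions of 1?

Sum the exponent of each base dimension across the product:
  M: −[ϕ]_M − [η]_M + [c]_M = −(-1) − (1) + (0) = 0
  L: −[ϕ]_L − [η]_L + [c]_L = −(2) − (-1) + (1) = 0
  T: −[ϕ]_T − [η]_T + [c]_T = −(-2) − (1) + (-1) = 0
All base exponents vanish — dimensionless.

yes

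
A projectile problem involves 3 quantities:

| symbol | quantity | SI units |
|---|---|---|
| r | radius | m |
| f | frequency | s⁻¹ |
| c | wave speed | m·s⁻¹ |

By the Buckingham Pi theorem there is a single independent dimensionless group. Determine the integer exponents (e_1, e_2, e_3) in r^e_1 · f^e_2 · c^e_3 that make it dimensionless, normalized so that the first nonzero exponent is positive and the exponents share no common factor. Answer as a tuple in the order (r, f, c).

L: e_1·(1) + e_2·(0) + e_3·(1) = 0
T: e_1·(0) + e_2·(-1) + e_3·(-1) = 0
Solving this homogeneous linear system for the smallest-integer solution (first nonzero entry positive) gives (1, 1, -1).

(1, 1, -1)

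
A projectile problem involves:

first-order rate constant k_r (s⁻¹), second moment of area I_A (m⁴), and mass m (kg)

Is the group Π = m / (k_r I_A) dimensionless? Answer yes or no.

no

Sum the exponent of each base dimension across the product:
  M: −[k_r]_M − [I_A]_M + [m]_M = −(0) − (0) + (1) = 1
  L: −[k_r]_L − [I_A]_L + [m]_L = −(0) − (4) + (0) = -4
  T: −[k_r]_T − [I_A]_T + [m]_T = −(-1) − (0) + (0) = 1
Net dimensions [M L⁻⁴ T] ≠ [1] — not dimensionless.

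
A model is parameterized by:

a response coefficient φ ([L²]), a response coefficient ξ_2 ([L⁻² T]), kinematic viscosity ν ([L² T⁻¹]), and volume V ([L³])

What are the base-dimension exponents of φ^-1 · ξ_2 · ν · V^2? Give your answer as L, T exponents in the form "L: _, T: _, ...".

L: 4, T: 0

Collect each base-dimension exponent across the product:
  L: −(2) + (-2) + (2) + 2·(3) = 4
  T: −(0) + (1) + (-1) + 2·(0) = 0
So the dimensions are [L⁴].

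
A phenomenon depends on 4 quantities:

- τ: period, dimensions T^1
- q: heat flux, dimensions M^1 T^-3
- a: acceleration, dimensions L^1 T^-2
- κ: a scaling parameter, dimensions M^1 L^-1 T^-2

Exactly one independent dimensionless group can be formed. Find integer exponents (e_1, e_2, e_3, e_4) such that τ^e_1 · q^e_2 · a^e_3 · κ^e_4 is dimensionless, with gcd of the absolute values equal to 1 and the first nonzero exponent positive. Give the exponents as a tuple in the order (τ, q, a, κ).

M: e_1·(0) + e_2·(1) + e_3·(0) + e_4·(1) = 0
L: e_1·(0) + e_2·(0) + e_3·(1) + e_4·(-1) = 0
T: e_1·(1) + e_2·(-3) + e_3·(-2) + e_4·(-2) = 0
Solving this homogeneous linear system for the smallest-integer solution (first nonzero entry positive) gives (1, -1, 1, 1).

(1, -1, 1, 1)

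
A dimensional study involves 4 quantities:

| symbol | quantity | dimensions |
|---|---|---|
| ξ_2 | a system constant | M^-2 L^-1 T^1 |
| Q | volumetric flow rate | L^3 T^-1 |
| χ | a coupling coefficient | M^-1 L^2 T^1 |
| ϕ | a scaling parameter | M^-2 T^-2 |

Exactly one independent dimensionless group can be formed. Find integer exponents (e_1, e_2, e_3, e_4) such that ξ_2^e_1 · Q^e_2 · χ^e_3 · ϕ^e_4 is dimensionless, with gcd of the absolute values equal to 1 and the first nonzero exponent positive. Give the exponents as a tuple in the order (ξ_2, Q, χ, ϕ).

(2, 2, -2, -1)

M: e_1·(-2) + e_2·(0) + e_3·(-1) + e_4·(-2) = 0
L: e_1·(-1) + e_2·(3) + e_3·(2) + e_4·(0) = 0
T: e_1·(1) + e_2·(-1) + e_3·(1) + e_4·(-2) = 0
Solving this homogeneous linear system for the smallest-integer solution (first nonzero entry positive) gives (2, 2, -2, -1).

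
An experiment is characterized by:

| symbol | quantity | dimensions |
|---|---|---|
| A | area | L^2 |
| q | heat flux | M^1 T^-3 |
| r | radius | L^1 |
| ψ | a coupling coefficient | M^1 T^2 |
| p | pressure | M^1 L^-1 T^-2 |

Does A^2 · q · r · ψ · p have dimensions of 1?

no

Sum the exponent of each base dimension across the product:
  M: 2·[A]_M + [q]_M + [r]_M + [ψ]_M + [p]_M = 2·(0) + (1) + (0) + (1) + (1) = 3
  L: 2·[A]_L + [q]_L + [r]_L + [ψ]_L + [p]_L = 2·(2) + (0) + (1) + (0) + (-1) = 4
  T: 2·[A]_T + [q]_T + [r]_T + [ψ]_T + [p]_T = 2·(0) + (-3) + (0) + (2) + (-2) = -3
Net dimensions [M³ L⁴ T⁻³] ≠ [1] — not dimensionless.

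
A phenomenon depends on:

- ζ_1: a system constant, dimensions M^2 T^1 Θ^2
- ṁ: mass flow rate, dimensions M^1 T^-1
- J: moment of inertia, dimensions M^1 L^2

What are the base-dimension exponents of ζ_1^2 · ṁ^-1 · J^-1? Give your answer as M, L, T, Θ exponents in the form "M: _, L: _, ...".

M: 2, L: -2, T: 3, Θ: 4

Collect each base-dimension exponent across the product:
  M: 2·(2) − (1) − (1) = 2
  L: 2·(0) − (0) − (2) = -2
  T: 2·(1) − (-1) − (0) = 3
  Θ: 2·(2) − (0) − (0) = 4
So the dimensions are [M² L⁻² T³ Θ⁴].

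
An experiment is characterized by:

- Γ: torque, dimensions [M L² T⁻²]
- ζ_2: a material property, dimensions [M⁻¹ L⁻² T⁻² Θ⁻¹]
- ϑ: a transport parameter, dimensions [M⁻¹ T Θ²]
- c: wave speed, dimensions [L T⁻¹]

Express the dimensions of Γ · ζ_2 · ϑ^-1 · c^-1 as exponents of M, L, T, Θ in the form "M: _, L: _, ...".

Collect each base-dimension exponent across the product:
  M: (1) + (-1) − (-1) − (0) = 1
  L: (2) + (-2) − (0) − (1) = -1
  T: (-2) + (-2) − (1) − (-1) = -4
  Θ: (0) + (-1) − (2) − (0) = -3
So the dimensions are [M L⁻¹ T⁻⁴ Θ⁻³].

M: 1, L: -1, T: -4, Θ: -3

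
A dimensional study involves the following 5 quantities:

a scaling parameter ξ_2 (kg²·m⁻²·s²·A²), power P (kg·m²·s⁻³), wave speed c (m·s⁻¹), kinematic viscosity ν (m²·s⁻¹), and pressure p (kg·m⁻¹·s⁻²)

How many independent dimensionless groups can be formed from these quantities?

1

There are 5 variables and 4 base dimensions (M, L, T, I).
The dimension matrix has rank 4.
Independent dimensionless groups: 5 − 4 = 1.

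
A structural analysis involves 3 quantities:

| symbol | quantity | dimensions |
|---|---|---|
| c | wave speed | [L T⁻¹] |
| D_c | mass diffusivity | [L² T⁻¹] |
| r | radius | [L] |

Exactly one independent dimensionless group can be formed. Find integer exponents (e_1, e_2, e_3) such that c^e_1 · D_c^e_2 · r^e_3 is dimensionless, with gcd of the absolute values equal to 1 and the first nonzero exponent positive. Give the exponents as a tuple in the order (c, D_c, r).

L: e_1·(1) + e_2·(2) + e_3·(1) = 0
T: e_1·(-1) + e_2·(-1) + e_3·(0) = 0
Solving this homogeneous linear system for the smallest-integer solution (first nonzero entry positive) gives (1, -1, 1).

(1, -1, 1)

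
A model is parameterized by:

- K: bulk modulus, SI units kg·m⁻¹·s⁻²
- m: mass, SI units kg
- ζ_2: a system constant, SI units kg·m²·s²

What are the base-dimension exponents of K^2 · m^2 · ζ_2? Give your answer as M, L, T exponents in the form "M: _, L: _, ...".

Collect each base-dimension exponent across the product:
  M: 2·(1) + 2·(1) + (1) = 5
  L: 2·(-1) + 2·(0) + (2) = 0
  T: 2·(-2) + 2·(0) + (2) = -2
So the dimensions are [M⁵ T⁻²].

M: 5, L: 0, T: -2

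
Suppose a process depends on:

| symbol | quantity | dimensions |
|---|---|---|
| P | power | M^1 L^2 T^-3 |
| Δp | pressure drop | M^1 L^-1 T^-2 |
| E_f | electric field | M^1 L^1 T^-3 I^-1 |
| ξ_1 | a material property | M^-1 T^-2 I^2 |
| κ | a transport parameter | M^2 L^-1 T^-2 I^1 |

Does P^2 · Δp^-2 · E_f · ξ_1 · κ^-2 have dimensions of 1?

no

Sum the exponent of each base dimension across the product:
  M: 2·[P]_M − 2·[Δp]_M + [E_f]_M + [ξ_1]_M − 2·[κ]_M = 2·(1) − 2·(1) + (1) + (-1) − 2·(2) = -4
  L: 2·[P]_L − 2·[Δp]_L + [E_f]_L + [ξ_1]_L − 2·[κ]_L = 2·(2) − 2·(-1) + (1) + (0) − 2·(-1) = 9
  T: 2·[P]_T − 2·[Δp]_T + [E_f]_T + [ξ_1]_T − 2·[κ]_T = 2·(-3) − 2·(-2) + (-3) + (-2) − 2·(-2) = -3
  I: 2·[P]_I − 2·[Δp]_I + [E_f]_I + [ξ_1]_I − 2·[κ]_I = 2·(0) − 2·(0) + (-1) + (2) − 2·(1) = -1
Net dimensions [M⁻⁴ L⁹ T⁻³ I⁻¹] ≠ [1] — not dimensionless.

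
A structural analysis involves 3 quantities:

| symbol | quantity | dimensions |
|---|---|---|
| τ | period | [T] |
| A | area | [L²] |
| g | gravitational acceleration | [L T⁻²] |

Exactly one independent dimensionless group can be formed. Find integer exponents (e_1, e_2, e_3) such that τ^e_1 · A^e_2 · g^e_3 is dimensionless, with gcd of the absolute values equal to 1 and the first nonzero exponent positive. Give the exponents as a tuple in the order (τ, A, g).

(4, -1, 2)

L: e_1·(0) + e_2·(2) + e_3·(1) = 0
T: e_1·(1) + e_2·(0) + e_3·(-2) = 0
Solving this homogeneous linear system for the smallest-integer solution (first nonzero entry positive) gives (4, -1, 2).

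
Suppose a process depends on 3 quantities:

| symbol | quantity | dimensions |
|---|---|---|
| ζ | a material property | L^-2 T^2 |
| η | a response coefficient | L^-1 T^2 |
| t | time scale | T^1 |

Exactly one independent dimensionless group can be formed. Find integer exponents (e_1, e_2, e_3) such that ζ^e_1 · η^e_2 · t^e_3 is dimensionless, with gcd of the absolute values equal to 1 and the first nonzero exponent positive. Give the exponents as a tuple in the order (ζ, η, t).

(1, -2, 2)

L: e_1·(-2) + e_2·(-1) + e_3·(0) = 0
T: e_1·(2) + e_2·(2) + e_3·(1) = 0
Solving this homogeneous linear system for the smallest-integer solution (first nonzero entry positive) gives (1, -2, 2).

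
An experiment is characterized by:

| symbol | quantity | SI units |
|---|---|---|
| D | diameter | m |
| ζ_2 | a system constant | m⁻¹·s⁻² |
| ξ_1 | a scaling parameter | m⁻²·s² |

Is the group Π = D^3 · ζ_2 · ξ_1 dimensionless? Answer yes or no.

yes

Sum the exponent of each base dimension across the product:
  L: 3·[D]_L + [ζ_2]_L + [ξ_1]_L = 3·(1) + (-1) + (-2) = 0
  T: 3·[D]_T + [ζ_2]_T + [ξ_1]_T = 3·(0) + (-2) + (2) = 0
All base exponents vanish — dimensionless.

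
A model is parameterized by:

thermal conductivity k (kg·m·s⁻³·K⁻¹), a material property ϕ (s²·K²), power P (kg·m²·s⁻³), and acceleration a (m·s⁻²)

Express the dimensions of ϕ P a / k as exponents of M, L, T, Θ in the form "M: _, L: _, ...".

M: 0, L: 2, T: 0, Θ: 3

Collect each base-dimension exponent across the product:
  M: −(1) + (0) + (1) + (0) = 0
  L: −(1) + (0) + (2) + (1) = 2
  T: −(-3) + (2) + (-3) + (-2) = 0
  Θ: −(-1) + (2) + (0) + (0) = 3
So the dimensions are [L² Θ³].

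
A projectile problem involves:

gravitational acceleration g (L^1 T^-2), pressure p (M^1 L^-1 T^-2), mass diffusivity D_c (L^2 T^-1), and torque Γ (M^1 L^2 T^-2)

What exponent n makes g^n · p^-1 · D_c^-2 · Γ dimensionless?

1

Balance the L exponent: (1)·n from g, plus −(-1) − 2·(2) + (2) = -1 from the rest, must sum to zero.
n − 1 = 0, so n = 1.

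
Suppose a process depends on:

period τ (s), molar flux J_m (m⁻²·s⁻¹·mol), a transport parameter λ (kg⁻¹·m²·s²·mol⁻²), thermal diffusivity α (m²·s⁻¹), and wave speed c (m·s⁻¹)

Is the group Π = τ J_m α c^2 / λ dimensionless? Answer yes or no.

Sum the exponent of each base dimension across the product:
  M: [τ]_M + [J_m]_M − [λ]_M + [α]_M + 2·[c]_M = (0) + (0) − (-1) + (0) + 2·(0) = 1
  L: [τ]_L + [J_m]_L − [λ]_L + [α]_L + 2·[c]_L = (0) + (-2) − (2) + (2) + 2·(1) = 0
  T: [τ]_T + [J_m]_T − [λ]_T + [α]_T + 2·[c]_T = (1) + (-1) − (2) + (-1) + 2·(-1) = -5
  N: [τ]_N + [J_m]_N − [λ]_N + [α]_N + 2·[c]_N = (0) + (1) − (-2) + (0) + 2·(0) = 3
Net dimensions [M T⁻⁵ N³] ≠ [1] — not dimensionless.

no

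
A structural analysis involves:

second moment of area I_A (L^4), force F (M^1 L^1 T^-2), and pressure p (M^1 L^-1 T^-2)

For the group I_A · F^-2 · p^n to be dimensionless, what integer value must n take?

Balance the M exponent: (1)·n from p, plus (0) − 2·(1) = -2 from the rest, must sum to zero.
n − 2 = 0, so n = 2.

2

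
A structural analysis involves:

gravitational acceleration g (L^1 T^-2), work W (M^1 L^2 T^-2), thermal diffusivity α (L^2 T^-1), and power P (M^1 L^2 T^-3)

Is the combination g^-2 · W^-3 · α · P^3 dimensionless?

yes

Sum the exponent of each base dimension across the product:
  M: −2·[g]_M − 3·[W]_M + [α]_M + 3·[P]_M = −2·(0) − 3·(1) + (0) + 3·(1) = 0
  L: −2·[g]_L − 3·[W]_L + [α]_L + 3·[P]_L = −2·(1) − 3·(2) + (2) + 3·(2) = 0
  T: −2·[g]_T − 3·[W]_T + [α]_T + 3·[P]_T = −2·(-2) − 3·(-2) + (-1) + 3·(-3) = 0
All base exponents vanish — dimensionless.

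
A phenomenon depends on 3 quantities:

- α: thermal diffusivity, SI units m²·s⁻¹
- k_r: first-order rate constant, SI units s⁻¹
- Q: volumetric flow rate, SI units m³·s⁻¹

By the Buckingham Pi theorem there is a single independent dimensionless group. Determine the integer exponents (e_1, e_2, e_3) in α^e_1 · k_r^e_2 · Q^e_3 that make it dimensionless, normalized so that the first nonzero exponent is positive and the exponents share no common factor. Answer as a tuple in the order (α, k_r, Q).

L: e_1·(2) + e_2·(0) + e_3·(3) = 0
T: e_1·(-1) + e_2·(-1) + e_3·(-1) = 0
Solving this homogeneous linear system for the smallest-integer solution (first nonzero entry positive) gives (3, -1, -2).

(3, -1, -2)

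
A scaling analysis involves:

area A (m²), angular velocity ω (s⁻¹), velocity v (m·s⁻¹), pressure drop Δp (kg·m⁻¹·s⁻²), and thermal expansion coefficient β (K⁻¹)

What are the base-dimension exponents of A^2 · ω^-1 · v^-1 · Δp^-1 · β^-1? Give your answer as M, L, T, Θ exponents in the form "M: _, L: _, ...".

Collect each base-dimension exponent across the product:
  M: 2·(0) − (0) − (0) − (1) − (0) = -1
  L: 2·(2) − (0) − (1) − (-1) − (0) = 4
  T: 2·(0) − (-1) − (-1) − (-2) − (0) = 4
  Θ: 2·(0) − (0) − (0) − (0) − (-1) = 1
So the dimensions are [M⁻¹ L⁴ T⁴ Θ].

M: -1, L: 4, T: 4, Θ: 1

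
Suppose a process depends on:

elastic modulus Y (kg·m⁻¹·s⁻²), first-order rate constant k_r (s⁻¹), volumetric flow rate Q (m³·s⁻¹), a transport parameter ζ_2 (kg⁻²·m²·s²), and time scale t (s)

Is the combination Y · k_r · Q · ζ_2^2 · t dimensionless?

no

Sum the exponent of each base dimension across the product:
  M: [Y]_M + [k_r]_M + [Q]_M + 2·[ζ_2]_M + [t]_M = (1) + (0) + (0) + 2·(-2) + (0) = -3
  L: [Y]_L + [k_r]_L + [Q]_L + 2·[ζ_2]_L + [t]_L = (-1) + (0) + (3) + 2·(2) + (0) = 6
  T: [Y]_T + [k_r]_T + [Q]_T + 2·[ζ_2]_T + [t]_T = (-2) + (-1) + (-1) + 2·(2) + (1) = 1
Net dimensions [M⁻³ L⁶ T] ≠ [1] — not dimensionless.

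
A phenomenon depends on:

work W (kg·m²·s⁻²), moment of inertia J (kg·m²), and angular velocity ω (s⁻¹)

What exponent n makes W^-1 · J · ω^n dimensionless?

2

Balance the T exponent: (-1)·n from ω, plus −(-2) + (0) = 2 from the rest, must sum to zero.
−n + 2 = 0, so n = 2.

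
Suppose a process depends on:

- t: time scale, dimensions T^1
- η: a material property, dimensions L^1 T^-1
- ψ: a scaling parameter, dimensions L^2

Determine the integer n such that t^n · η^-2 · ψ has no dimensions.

-2

Balance the T exponent: (1)·n from t, plus −2·(-1) + (0) = 2 from the rest, must sum to zero.
n + 2 = 0, so n = -2.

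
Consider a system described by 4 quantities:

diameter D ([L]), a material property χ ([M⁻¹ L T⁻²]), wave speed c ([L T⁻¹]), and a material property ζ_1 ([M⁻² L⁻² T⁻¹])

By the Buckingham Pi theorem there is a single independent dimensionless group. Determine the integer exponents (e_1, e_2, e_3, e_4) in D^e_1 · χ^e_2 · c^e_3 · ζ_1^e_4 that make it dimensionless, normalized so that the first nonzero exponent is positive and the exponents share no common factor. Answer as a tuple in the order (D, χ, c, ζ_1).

(1, -2, 3, 1)

M: e_1·(0) + e_2·(-1) + e_3·(0) + e_4·(-2) = 0
L: e_1·(1) + e_2·(1) + e_3·(1) + e_4·(-2) = 0
T: e_1·(0) + e_2·(-2) + e_3·(-1) + e_4·(-1) = 0
Solving this homogeneous linear system for the smallest-integer solution (first nonzero entry positive) gives (1, -2, 3, 1).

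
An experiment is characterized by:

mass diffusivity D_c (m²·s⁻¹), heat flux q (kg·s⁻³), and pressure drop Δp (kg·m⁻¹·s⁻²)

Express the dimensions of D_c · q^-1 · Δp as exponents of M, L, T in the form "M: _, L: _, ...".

Collect each base-dimension exponent across the product:
  M: (0) − (1) + (1) = 0
  L: (2) − (0) + (-1) = 1
  T: (-1) − (-3) + (-2) = 0
So the dimensions are [L].

M: 0, L: 1, T: 0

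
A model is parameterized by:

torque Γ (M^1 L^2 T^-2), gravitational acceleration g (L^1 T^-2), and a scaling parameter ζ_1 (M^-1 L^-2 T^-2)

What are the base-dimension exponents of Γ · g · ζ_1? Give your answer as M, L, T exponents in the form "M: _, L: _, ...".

Collect each base-dimension exponent across the product:
  M: (1) + (0) + (-1) = 0
  L: (2) + (1) + (-2) = 1
  T: (-2) + (-2) + (-2) = -6
So the dimensions are [L T⁻⁶].

M: 0, L: 1, T: -6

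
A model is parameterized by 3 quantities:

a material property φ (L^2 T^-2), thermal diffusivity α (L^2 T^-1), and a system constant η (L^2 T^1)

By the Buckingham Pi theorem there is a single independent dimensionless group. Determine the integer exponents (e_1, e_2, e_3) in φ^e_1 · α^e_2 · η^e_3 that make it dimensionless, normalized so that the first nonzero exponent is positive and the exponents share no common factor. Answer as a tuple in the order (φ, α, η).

(2, -3, 1)

L: e_1·(2) + e_2·(2) + e_3·(2) = 0
T: e_1·(-2) + e_2·(-1) + e_3·(1) = 0
Solving this homogeneous linear system for the smallest-integer solution (first nonzero entry positive) gives (2, -3, 1).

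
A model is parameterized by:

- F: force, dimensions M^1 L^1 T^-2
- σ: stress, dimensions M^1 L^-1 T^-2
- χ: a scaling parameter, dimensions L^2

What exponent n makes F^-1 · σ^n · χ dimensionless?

1

Balance the M exponent: (1)·n from σ, plus −(1) + (0) = -1 from the rest, must sum to zero.
n − 1 = 0, so n = 1.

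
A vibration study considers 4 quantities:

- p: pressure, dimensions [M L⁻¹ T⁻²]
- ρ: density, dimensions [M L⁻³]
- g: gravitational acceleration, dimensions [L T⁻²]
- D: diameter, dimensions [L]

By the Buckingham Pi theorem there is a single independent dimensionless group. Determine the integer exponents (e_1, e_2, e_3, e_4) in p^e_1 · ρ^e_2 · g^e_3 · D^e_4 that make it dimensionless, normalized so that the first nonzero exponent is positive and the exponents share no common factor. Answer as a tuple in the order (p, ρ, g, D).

M: e_1·(1) + e_2·(1) + e_3·(0) + e_4·(0) = 0
L: e_1·(-1) + e_2·(-3) + e_3·(1) + e_4·(1) = 0
T: e_1·(-2) + e_2·(0) + e_3·(-2) + e_4·(0) = 0
Solving this homogeneous linear system for the smallest-integer solution (first nonzero entry positive) gives (1, -1, -1, -1).

(1, -1, -1, -1)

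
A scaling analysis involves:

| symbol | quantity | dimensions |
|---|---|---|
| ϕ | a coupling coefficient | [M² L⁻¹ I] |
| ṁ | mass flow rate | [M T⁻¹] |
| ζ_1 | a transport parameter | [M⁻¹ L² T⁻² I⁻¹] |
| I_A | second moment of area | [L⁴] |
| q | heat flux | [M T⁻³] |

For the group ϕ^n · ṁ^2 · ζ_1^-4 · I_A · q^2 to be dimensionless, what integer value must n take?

-4

Balance the M exponent: (2)·n from ϕ, plus 2·(1) − 4·(-1) + (0) + 2·(1) = 8 from the rest, must sum to zero.
2n + 8 = 0, so n = -4.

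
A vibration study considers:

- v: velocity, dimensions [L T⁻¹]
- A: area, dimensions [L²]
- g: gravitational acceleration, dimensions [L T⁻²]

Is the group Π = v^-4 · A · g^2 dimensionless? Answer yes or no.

yes

Sum the exponent of each base dimension across the product:
  L: −4·[v]_L + [A]_L + 2·[g]_L = −4·(1) + (2) + 2·(1) = 0
  T: −4·[v]_T + [A]_T + 2·[g]_T = −4·(-1) + (0) + 2·(-2) = 0
All base exponents vanish — dimensionless.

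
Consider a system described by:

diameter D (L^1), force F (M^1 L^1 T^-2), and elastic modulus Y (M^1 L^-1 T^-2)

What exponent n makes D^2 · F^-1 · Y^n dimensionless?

1

Balance the M exponent: (1)·n from Y, plus 2·(0) − (1) = -1 from the rest, must sum to zero.
n − 1 = 0, so n = 1.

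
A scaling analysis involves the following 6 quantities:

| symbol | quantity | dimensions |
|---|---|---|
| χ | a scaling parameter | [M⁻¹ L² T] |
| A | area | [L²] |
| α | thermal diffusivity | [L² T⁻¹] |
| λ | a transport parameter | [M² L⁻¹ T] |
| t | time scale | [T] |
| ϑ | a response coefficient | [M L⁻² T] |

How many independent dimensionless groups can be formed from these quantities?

3

There are 6 variables and 3 base dimensions (M, L, T).
The dimension matrix has rank 3.
Independent dimensionless groups: 6 − 3 = 3.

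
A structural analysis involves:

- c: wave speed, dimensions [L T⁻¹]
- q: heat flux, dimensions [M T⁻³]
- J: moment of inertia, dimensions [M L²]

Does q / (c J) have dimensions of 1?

Sum the exponent of each base dimension across the product:
  M: −[c]_M + [q]_M − [J]_M = −(0) + (1) − (1) = 0
  L: −[c]_L + [q]_L − [J]_L = −(1) + (0) − (2) = -3
  T: −[c]_T + [q]_T − [J]_T = −(-1) + (-3) − (0) = -2
Net dimensions [L⁻³ T⁻²] ≠ [1] — not dimensionless.

no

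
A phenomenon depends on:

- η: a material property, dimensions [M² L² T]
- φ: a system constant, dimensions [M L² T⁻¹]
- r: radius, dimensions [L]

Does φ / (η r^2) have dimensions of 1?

Sum the exponent of each base dimension across the product:
  M: −[η]_M + [φ]_M − 2·[r]_M = −(2) + (1) − 2·(0) = -1
  L: −[η]_L + [φ]_L − 2·[r]_L = −(2) + (2) − 2·(1) = -2
  T: −[η]_T + [φ]_T − 2·[r]_T = −(1) + (-1) − 2·(0) = -2
Net dimensions [M⁻¹ L⁻² T⁻²] ≠ [1] — not dimensionless.

no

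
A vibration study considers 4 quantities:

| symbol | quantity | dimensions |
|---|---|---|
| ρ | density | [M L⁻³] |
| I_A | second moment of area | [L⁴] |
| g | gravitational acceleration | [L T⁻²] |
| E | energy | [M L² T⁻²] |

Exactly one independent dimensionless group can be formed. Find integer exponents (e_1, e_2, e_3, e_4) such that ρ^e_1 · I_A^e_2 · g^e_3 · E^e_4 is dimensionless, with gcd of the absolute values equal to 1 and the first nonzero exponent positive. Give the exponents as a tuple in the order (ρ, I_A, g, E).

M: e_1·(1) + e_2·(0) + e_3·(0) + e_4·(1) = 0
L: e_1·(-3) + e_2·(4) + e_3·(1) + e_4·(2) = 0
T: e_1·(0) + e_2·(0) + e_3·(-2) + e_4·(-2) = 0
Solving this homogeneous linear system for the smallest-integer solution (first nonzero entry positive) gives (1, 1, 1, -1).

(1, 1, 1, -1)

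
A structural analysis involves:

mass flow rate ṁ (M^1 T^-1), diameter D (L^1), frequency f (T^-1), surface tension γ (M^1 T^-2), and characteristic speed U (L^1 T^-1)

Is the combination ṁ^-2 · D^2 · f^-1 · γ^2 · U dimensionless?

no

Sum the exponent of each base dimension across the product:
  M: −2·[ṁ]_M + 2·[D]_M − [f]_M + 2·[γ]_M + [U]_M = −2·(1) + 2·(0) − (0) + 2·(1) + (0) = 0
  L: −2·[ṁ]_L + 2·[D]_L − [f]_L + 2·[γ]_L + [U]_L = −2·(0) + 2·(1) − (0) + 2·(0) + (1) = 3
  T: −2·[ṁ]_T + 2·[D]_T − [f]_T + 2·[γ]_T + [U]_T = −2·(-1) + 2·(0) − (-1) + 2·(-2) + (-1) = -2
Net dimensions [L³ T⁻²] ≠ [1] — not dimensionless.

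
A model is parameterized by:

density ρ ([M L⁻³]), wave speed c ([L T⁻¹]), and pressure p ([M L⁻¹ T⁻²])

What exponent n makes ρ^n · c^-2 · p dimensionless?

Balance the M exponent: (1)·n from ρ, plus −2·(0) + (1) = 1 from the rest, must sum to zero.
n + 1 = 0, so n = -1.

-1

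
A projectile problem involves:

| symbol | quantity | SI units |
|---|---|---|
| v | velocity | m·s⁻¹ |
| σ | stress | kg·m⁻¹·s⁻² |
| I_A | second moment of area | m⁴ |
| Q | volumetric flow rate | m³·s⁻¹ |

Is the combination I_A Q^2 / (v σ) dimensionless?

no

Sum the exponent of each base dimension across the product:
  M: −[v]_M − [σ]_M + [I_A]_M + 2·[Q]_M = −(0) − (1) + (0) + 2·(0) = -1
  L: −[v]_L − [σ]_L + [I_A]_L + 2·[Q]_L = −(1) − (-1) + (4) + 2·(3) = 10
  T: −[v]_T − [σ]_T + [I_A]_T + 2·[Q]_T = −(-1) − (-2) + (0) + 2·(-1) = 1
Net dimensions [M⁻¹ L¹⁰ T] ≠ [1] — not dimensionless.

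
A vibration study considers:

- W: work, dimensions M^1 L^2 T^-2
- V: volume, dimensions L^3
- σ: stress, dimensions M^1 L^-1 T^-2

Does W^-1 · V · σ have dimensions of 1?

Sum the exponent of each base dimension across the product:
  M: −[W]_M + [V]_M + [σ]_M = −(1) + (0) + (1) = 0
  L: −[W]_L + [V]_L + [σ]_L = −(2) + (3) + (-1) = 0
  T: −[W]_T + [V]_T + [σ]_T = −(-2) + (0) + (-2) = 0
  Θ: −[W]_Θ + [V]_Θ + [σ]_Θ = −(0) + (0) + (0) = 0
All base exponents vanish — dimensionless.

yes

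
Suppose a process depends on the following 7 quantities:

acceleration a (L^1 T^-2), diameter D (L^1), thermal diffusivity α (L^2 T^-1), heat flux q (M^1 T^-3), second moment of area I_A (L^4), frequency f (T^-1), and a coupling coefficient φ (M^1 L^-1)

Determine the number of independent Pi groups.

4

There are 7 variables and 3 base dimensions (M, L, T).
The dimension matrix has rank 3.
Independent dimensionless groups: 7 − 3 = 4.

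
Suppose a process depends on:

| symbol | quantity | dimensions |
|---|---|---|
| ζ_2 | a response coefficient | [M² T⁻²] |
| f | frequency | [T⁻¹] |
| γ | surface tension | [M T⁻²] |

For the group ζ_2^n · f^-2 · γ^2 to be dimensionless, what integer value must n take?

Balance the M exponent: (2)·n from ζ_2, plus −2·(0) + 2·(1) = 2 from the rest, must sum to zero.
2n + 2 = 0, so n = -1.

-1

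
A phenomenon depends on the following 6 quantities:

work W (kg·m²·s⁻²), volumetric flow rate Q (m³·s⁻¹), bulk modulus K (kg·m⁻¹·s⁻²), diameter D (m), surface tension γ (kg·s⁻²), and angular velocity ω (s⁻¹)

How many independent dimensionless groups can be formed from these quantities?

There are 6 variables and 3 base dimensions (M, L, T).
The dimension matrix has rank 3.
Independent dimensionless groups: 6 − 3 = 3.

3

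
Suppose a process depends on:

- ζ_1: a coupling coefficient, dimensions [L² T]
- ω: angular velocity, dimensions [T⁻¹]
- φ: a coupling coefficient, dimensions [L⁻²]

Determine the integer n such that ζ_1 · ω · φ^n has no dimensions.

Balance the L exponent: (-2)·n from φ, plus (2) + (0) = 2 from the rest, must sum to zero.
-2n + 2 = 0, so n = 1.

1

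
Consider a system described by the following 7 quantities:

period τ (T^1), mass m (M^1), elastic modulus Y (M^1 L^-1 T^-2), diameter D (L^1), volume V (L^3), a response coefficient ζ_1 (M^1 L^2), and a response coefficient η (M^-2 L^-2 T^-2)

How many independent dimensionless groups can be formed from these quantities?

There are 7 variables and 3 base dimensions (M, L, T).
The dimension matrix has rank 3.
Independent dimensionless groups: 7 − 3 = 4.

4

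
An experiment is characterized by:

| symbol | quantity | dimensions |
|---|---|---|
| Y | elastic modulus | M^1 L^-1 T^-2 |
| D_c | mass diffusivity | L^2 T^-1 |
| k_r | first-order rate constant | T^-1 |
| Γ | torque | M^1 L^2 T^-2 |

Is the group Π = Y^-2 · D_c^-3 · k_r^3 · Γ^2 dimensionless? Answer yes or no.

Sum the exponent of each base dimension across the product:
  M: −2·[Y]_M − 3·[D_c]_M + 3·[k_r]_M + 2·[Γ]_M = −2·(1) − 3·(0) + 3·(0) + 2·(1) = 0
  L: −2·[Y]_L − 3·[D_c]_L + 3·[k_r]_L + 2·[Γ]_L = −2·(-1) − 3·(2) + 3·(0) + 2·(2) = 0
  T: −2·[Y]_T − 3·[D_c]_T + 3·[k_r]_T + 2·[Γ]_T = −2·(-2) − 3·(-1) + 3·(-1) + 2·(-2) = 0
  I: −2·[Y]_I − 3·[D_c]_I + 3·[k_r]_I + 2·[Γ]_I = −2·(0) − 3·(0) + 3·(0) + 2·(0) = 0
All base exponents vanish — dimensionless.

yes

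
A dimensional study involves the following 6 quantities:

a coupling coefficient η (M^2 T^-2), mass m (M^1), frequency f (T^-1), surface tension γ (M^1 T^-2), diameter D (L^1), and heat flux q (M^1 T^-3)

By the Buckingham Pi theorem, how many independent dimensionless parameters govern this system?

3

There are 6 variables and 3 base dimensions (M, L, T).
The dimension matrix has rank 3.
Independent dimensionless groups: 6 − 3 = 3.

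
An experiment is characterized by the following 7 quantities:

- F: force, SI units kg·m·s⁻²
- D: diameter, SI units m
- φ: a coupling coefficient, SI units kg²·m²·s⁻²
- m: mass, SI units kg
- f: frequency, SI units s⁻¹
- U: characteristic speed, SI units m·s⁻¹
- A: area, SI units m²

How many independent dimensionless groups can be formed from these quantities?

4

There are 7 variables and 3 base dimensions (M, L, T).
The dimension matrix has rank 3.
Independent dimensionless groups: 7 − 3 = 4.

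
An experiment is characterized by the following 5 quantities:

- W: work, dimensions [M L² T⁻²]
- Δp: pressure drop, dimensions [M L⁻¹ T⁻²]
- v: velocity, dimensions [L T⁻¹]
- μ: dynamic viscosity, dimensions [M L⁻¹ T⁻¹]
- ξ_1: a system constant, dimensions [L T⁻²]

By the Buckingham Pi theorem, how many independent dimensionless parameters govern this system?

There are 5 variables and 3 base dimensions (M, L, T).
The dimension matrix has rank 3.
Independent dimensionless groups: 5 − 3 = 2.

2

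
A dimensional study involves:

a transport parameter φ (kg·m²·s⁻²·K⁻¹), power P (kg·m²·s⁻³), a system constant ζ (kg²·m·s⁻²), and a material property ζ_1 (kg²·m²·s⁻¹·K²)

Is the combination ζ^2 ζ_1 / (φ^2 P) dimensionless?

Sum the exponent of each base dimension across the product:
  M: −2·[φ]_M − [P]_M + 2·[ζ]_M + [ζ_1]_M = −2·(1) − (1) + 2·(2) + (2) = 3
  L: −2·[φ]_L − [P]_L + 2·[ζ]_L + [ζ_1]_L = −2·(2) − (2) + 2·(1) + (2) = -2
  T: −2·[φ]_T − [P]_T + 2·[ζ]_T + [ζ_1]_T = −2·(-2) − (-3) + 2·(-2) + (-1) = 2
  Θ: −2·[φ]_Θ − [P]_Θ + 2·[ζ]_Θ + [ζ_1]_Θ = −2·(-1) − (0) + 2·(0) + (2) = 4
Net dimensions [M³ L⁻² T² Θ⁴] ≠ [1] — not dimensionless.

no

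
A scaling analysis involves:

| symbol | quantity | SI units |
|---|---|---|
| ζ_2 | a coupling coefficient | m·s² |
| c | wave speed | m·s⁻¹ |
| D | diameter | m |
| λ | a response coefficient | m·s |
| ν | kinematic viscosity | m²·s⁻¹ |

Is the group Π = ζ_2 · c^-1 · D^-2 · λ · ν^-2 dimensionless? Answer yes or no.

Sum the exponent of each base dimension across the product:
  L: [ζ_2]_L − [c]_L − 2·[D]_L + [λ]_L − 2·[ν]_L = (1) − (1) − 2·(1) + (1) − 2·(2) = -5
  T: [ζ_2]_T − [c]_T − 2·[D]_T + [λ]_T − 2·[ν]_T = (2) − (-1) − 2·(0) + (1) − 2·(-1) = 6
Net dimensions [L⁻⁵ T⁶] ≠ [1] — not dimensionless.

no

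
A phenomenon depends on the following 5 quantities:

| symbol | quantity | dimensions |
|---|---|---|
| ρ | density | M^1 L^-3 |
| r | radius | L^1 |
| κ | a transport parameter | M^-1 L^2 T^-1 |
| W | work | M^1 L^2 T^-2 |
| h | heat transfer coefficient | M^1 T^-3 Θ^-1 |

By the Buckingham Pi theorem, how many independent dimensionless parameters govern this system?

There are 5 variables and 4 base dimensions (M, L, T, Θ).
The dimension matrix has rank 4.
Independent dimensionless groups: 5 − 4 = 1.

1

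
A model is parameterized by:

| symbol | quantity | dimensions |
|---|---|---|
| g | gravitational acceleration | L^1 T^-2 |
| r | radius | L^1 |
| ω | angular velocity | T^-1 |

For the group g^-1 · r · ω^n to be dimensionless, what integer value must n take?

2

Balance the T exponent: (-1)·n from ω, plus −(-2) + (0) = 2 from the rest, must sum to zero.
−n + 2 = 0, so n = 2.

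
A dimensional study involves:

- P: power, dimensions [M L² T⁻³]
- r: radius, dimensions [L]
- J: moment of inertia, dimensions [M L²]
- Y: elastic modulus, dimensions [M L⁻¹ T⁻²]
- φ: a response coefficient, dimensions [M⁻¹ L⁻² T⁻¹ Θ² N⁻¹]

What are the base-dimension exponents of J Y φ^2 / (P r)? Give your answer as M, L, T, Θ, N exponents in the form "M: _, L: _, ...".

M: -1, L: -6, T: -1, Θ: 4, N: -2

Collect each base-dimension exponent across the product:
  M: −(1) − (0) + (1) + (1) + 2·(-1) = -1
  L: −(2) − (1) + (2) + (-1) + 2·(-2) = -6
  T: −(-3) − (0) + (0) + (-2) + 2·(-1) = -1
  Θ: −(0) − (0) + (0) + (0) + 2·(2) = 4
  N: −(0) − (0) + (0) + (0) + 2·(-1) = -2
So the dimensions are [M⁻¹ L⁻⁶ T⁻¹ Θ⁴ N⁻²].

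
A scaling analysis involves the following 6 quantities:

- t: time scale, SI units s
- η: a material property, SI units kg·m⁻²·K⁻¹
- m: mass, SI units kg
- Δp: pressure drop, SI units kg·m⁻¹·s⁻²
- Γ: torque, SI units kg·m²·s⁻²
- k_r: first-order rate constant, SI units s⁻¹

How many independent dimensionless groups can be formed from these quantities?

2

There are 6 variables and 4 base dimensions (M, L, T, Θ).
The dimension matrix has rank 4.
Independent dimensionless groups: 6 − 4 = 2.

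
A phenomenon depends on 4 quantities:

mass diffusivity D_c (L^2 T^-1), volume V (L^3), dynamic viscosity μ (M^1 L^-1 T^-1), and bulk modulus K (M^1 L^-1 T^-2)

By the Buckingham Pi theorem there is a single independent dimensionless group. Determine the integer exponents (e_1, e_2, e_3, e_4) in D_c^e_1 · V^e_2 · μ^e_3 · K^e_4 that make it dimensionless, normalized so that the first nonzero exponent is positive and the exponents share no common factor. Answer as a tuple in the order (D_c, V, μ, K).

M: e_1·(0) + e_2·(0) + e_3·(1) + e_4·(1) = 0
L: e_1·(2) + e_2·(3) + e_3·(-1) + e_4·(-1) = 0
T: e_1·(-1) + e_2·(0) + e_3·(-1) + e_4·(-2) = 0
Solving this homogeneous linear system for the smallest-integer solution (first nonzero entry positive) gives (3, -2, 3, -3).

(3, -2, 3, -3)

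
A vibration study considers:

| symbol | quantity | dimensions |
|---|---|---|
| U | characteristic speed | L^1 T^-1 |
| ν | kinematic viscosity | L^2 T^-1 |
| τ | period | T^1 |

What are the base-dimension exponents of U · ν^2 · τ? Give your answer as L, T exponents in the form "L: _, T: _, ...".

L: 5, T: -2

Collect each base-dimension exponent across the product:
  L: (1) + 2·(2) + (0) = 5
  T: (-1) + 2·(-1) + (1) = -2
So the dimensions are [L⁵ T⁻²].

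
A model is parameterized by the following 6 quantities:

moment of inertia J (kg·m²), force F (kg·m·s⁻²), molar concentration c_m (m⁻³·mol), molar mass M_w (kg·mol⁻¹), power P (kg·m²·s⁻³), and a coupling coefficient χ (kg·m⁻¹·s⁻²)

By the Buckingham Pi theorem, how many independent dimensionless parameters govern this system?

There are 6 variables and 4 base dimensions (M, L, T, N).
The dimension matrix has rank 4.
Independent dimensionless groups: 6 − 4 = 2.

2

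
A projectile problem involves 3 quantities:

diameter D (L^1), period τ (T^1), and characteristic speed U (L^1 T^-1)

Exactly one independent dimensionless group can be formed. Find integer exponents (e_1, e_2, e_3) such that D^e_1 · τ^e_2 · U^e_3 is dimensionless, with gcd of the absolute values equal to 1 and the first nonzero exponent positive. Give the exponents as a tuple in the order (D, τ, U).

(1, -1, -1)

L: e_1·(1) + e_2·(0) + e_3·(1) = 0
T: e_1·(0) + e_2·(1) + e_3·(-1) = 0
Solving this homogeneous linear system for the smallest-integer solution (first nonzero entry positive) gives (1, -1, -1).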